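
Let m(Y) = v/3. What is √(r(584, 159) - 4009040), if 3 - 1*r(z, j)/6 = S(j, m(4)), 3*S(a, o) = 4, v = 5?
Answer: I*√4009030 ≈ 2002.3*I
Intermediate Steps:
m(Y) = 5/3
S(a, o) = 4/3 (S(a, o) = (⅓)*4 = 4/3)
r(z, j) = 10 (r(z, j) = 18 - 6*4/3 = 18 - 8 = 10)
√(r(584, 159) - 4009040) = √(10 - 4009040) = √(-4009030) = I*√4009030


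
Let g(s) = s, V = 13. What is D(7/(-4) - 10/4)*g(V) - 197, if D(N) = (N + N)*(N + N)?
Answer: 2969/4 ≈ 742.25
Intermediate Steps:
D(N) = 4*N² (D(N) = (2*N)*(2*N) = 4*N²)
D(7/(-4) - 10/4)*g(V) - 197 = (4*(7/(-4) - 10/4)²)*13 - 197 = (4*(7*(-¼) - 10*¼)²)*13 - 197 = (4*(-7/4 - 5/2)²)*13 - 197 = (4*(-17/4)²)*13 - 197 = (4*(289/16))*13 - 197 = (289/4)*13 - 197 = 3757/4 - 197 = 2969/4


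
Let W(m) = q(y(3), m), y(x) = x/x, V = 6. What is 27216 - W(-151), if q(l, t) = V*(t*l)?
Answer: 28122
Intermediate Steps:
y(x) = 1
q(l, t) = 6*l*t (q(l, t) = 6*(t*l) = 6*(l*t) = 6*l*t)
W(m) = 6*m (W(m) = 6*1*m = 6*m)
27216 - W(-151) = 27216 - 6*(-151) = 27216 - 1*(-906) = 27216 + 906 = 28122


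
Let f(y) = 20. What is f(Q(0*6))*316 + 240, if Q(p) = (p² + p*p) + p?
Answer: 6560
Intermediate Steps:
Q(p) = p + 2*p² (Q(p) = (p² + p²) + p = 2*p² + p = p + 2*p²)
f(Q(0*6))*316 + 240 = 20*316 + 240 = 6320 + 240 = 6560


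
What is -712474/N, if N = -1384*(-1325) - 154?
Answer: -356237/916823 ≈ -0.38856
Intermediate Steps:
N = 1833646 (N = 1833800 - 154 = 1833646)
-712474/N = -712474/1833646 = -712474*1/1833646 = -356237/916823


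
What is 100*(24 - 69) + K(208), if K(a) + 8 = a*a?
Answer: 38756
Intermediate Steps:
K(a) = -8 + a**2 (K(a) = -8 + a*a = -8 + a**2)
100*(24 - 69) + K(208) = 100*(24 - 69) + (-8 + 208**2) = 100*(-45) + (-8 + 43264) = -4500 + 43256 = 38756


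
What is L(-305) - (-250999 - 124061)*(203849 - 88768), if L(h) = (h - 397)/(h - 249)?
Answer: 11955951521571/277 ≈ 4.3162e+10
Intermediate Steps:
L(h) = (-397 + h)/(-249 + h)
L(-305) - (-250999 - 124061)*(203849 - 88768) = (-397 - 305)/(-249 - 305) - (-250999 - 124061)*(203849 - 88768) = -702/(-554) - (-375060)*115081 = -1/554*(-702) - 1*(-43162279860) = 351/277 + 43162279860 = 11955951521571/277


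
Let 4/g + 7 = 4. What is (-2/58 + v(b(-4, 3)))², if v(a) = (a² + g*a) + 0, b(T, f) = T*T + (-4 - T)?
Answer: 416690569/7569 ≈ 55052.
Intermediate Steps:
g = -4/3 (g = 4/(-7 + 4) = 4/(-3) = 4*(-⅓) = -4/3 ≈ -1.3333)
b(T, f) = -4 + T² - T (b(T, f) = T² + (-4 - T) = -4 + T² - T)
v(a) = a² - 4*a/3 (v(a) = (a² - 4*a/3) + 0 = a² - 4*a/3)
(-2/58 + v(b(-4, 3)))² = (-2/58 + (-4 + (-4)² - 1*(-4))*(-4 + 3*(-4 + (-4)² - 1*(-4)))/3)² = (-2*1/58 + (-4 + 16 + 4)*(-4 + 3*(-4 + 16 + 4))/3)² = (-1/29 + (⅓)*16*(-4 + 3*16))² = (-1/29 + (⅓)*16*(-4 + 48))² = (-1/29 + (⅓)*16*44)² = (-1/29 + 704/3)² = (20413/87)² = 416690569/7569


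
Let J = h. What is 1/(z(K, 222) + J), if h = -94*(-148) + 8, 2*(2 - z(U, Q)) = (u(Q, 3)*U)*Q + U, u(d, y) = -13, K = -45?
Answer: -2/101981 ≈ -1.9611e-5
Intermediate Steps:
z(U, Q) = 2 - U/2 + 13*Q*U/2 (z(U, Q) = 2 - ((-13*U)*Q + U)/2 = 2 - (-13*Q*U + U)/2 = 2 - (U - 13*Q*U)/2 = 2 + (-U/2 + 13*Q*U/2) = 2 - U/2 + 13*Q*U/2)
h = 13920 (h = 13912 + 8 = 13920)
J = 13920
1/(z(K, 222) + J) = 1/((2 - ½*(-45) + (13/2)*222*(-45)) + 13920) = 1/((2 + 45/2 - 64935) + 13920) = 1/(-129821/2 + 13920) = 1/(-101981/2) = -2/101981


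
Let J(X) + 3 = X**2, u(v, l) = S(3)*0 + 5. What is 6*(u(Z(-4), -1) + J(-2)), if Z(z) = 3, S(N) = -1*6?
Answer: 36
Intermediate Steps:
S(N) = -6
u(v, l) = 5 (u(v, l) = -6*0 + 5 = 0 + 5 = 5)
J(X) = -3 + X**2
6*(u(Z(-4), -1) + J(-2)) = 6*(5 + (-3 + (-2)**2)) = 6*(5 + (-3 + 4)) = 6*(5 + 1) = 6*6 = 36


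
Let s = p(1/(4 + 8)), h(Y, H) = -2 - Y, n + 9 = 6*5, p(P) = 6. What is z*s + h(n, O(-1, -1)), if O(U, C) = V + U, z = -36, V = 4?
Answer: -239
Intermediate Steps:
n = 21 (n = -9 + 6*5 = -9 + 30 = 21)
O(U, C) = 4 + U
s = 6
z*s + h(n, O(-1, -1)) = -36*6 + (-2 - 1*21) = -216 + (-2 - 21) = -216 - 23 = -239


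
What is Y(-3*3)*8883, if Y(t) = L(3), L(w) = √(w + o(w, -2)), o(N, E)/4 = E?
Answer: 8883*I*√5 ≈ 19863.0*I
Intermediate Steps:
o(N, E) = 4*E
L(w) = √(-8 + w) (L(w) = √(w + 4*(-2)) = √(w - 8) = √(-8 + w))
Y(t) = I*√5 (Y(t) = √(-8 + 3) = √(-5) = I*√5)
Y(-3*3)*8883 = (I*√5)*8883 = 8883*I*√5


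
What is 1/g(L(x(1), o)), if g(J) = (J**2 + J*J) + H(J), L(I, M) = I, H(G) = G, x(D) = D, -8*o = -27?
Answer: 1/3 ≈ 0.33333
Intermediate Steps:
o = 27/8 (o = -1/8*(-27) = 27/8 ≈ 3.3750)
g(J) = J + 2*J**2 (g(J) = (J**2 + J*J) + J = (J**2 + J**2) + J = 2*J**2 + J = J + 2*J**2)
1/g(L(x(1), o)) = 1/(1*(1 + 2*1)) = 1/(1*(1 + 2)) = 1/(1*3) = 1/3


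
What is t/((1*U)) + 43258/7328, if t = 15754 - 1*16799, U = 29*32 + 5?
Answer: 16350977/3418512 ≈ 4.7831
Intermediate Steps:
U = 933 (U = 928 + 5 = 933)
t = -1045 (t = 15754 - 16799 = -1045)
t/((1*U)) + 43258/7328 = -1045/(1*933) + 43258/7328 = -1045/933 + 43258*(1/7328) = -1045*1/933 + 21629/3664 = -1045/933 + 21629/3664 = 16350977/3418512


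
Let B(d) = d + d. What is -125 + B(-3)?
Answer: -131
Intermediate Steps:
B(d) = 2*d
-125 + B(-3) = -125 + 2*(-3) = -125 - 6 = -131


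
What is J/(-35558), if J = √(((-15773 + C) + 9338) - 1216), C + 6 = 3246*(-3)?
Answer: -7*I*√355/35558 ≈ -0.0037092*I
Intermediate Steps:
C = -9744 (C = -6 + 3246*(-3) = -6 - 9738 = -9744)
J = 7*I*√355 (J = √(((-15773 - 9744) + 9338) - 1216) = √((-25517 + 9338) - 1216) = √(-16179 - 1216) = √(-17395) = 7*I*√355 ≈ 131.89*I)
J/(-35558) = (7*I*√355)/(-35558) = (7*I*√355)*(-1/35558) = -7*I*√355/35558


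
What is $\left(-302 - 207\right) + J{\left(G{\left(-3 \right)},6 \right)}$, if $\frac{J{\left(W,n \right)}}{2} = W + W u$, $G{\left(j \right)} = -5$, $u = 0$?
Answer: $-519$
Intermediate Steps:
$J{\left(W,n \right)} = 2 W$ ($J{\left(W,n \right)} = 2 \left(W + W 0\right) = 2 \left(W + 0\right) = 2 W$)
$\left(-302 - 207\right) + J{\left(G{\left(-3 \right)},6 \right)} = \left(-302 - 207\right) + 2 \left(-5\right) = -509 - 10 = -519$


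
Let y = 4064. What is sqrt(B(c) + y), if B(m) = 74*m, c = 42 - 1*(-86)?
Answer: 12*sqrt(94) ≈ 116.34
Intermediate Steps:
c = 128 (c = 42 + 86 = 128)
sqrt(B(c) + y) = sqrt(74*128 + 4064) = sqrt(9472 + 4064) = sqrt(13536) = 12*sqrt(94)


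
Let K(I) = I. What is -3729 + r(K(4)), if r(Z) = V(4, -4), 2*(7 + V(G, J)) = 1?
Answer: -7471/2 ≈ -3735.5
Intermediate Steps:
V(G, J) = -13/2 (V(G, J) = -7 + (½)*1 = -7 + ½ = -13/2)
r(Z) = -13/2
-3729 + r(K(4)) = -3729 - 13/2 = -7471/2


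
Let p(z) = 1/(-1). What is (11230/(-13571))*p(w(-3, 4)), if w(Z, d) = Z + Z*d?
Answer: 11230/13571 ≈ 0.82750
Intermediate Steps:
p(z) = -1
(11230/(-13571))*p(w(-3, 4)) = (11230/(-13571))*(-1) = (11230*(-1/13571))*(-1) = -11230/13571*(-1) = 11230/13571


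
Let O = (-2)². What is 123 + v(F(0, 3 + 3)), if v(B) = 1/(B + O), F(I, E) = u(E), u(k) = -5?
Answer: 122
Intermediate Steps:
O = 4
F(I, E) = -5
v(B) = 1/(4 + B) (v(B) = 1/(B + 4) = 1/(4 + B))
123 + v(F(0, 3 + 3)) = 123 + 1/(4 - 5) = 123 + 1/(-1) = 123 - 1 = 122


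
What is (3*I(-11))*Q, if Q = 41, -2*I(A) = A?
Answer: 1353/2 ≈ 676.50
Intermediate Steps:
I(A) = -A/2
(3*I(-11))*Q = (3*(-1/2*(-11)))*41 = (3*(11/2))*41 = (33/2)*41 = 1353/2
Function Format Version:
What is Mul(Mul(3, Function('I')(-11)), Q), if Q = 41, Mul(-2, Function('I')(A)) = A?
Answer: Rational(1353, 2) ≈ 676.50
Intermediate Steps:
Function('I')(A) = Mul(Rational(-1, 2), A)
Mul(Mul(3, Function('I')(-11)), Q) = Mul(Mul(3, Mul(Rational(-1, 2), -11)), 41) = Mul(Mul(3, Rational(11, 2)), 41) = Mul(Rational(33, 2), 41) = Rational(1353, 2)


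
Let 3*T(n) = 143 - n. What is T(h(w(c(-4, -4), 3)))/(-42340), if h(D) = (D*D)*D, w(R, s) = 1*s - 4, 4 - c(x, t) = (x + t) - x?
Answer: -12/10585 ≈ -0.0011337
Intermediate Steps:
c(x, t) = 4 - t (c(x, t) = 4 - ((x + t) - x) = 4 - ((t + x) - x) = 4 - t)
w(R, s) = -4 + s (w(R, s) = s - 4 = -4 + s)
h(D) = D³ (h(D) = D²*D = D³)
T(n) = 143/3 - n/3 (T(n) = (143 - n)/3 = 143/3 - n/3)
T(h(w(c(-4, -4), 3)))/(-42340) = (143/3 - (-4 + 3)³/3)/(-42340) = (143/3 - ⅓*(-1)³)*(-1/42340) = (143/3 - ⅓*(-1))*(-1/42340) = (143/3 + ⅓)*(-1/42340) = 48*(-1/42340) = -12/10585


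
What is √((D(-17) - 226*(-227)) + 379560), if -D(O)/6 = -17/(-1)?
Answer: 22*√890 ≈ 656.32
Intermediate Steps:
D(O) = -102 (D(O) = -(-102)/(-1) = -(-102)*(-1) = -6*17 = -102)
√((D(-17) - 226*(-227)) + 379560) = √((-102 - 226*(-227)) + 379560) = √((-102 + 51302) + 379560) = √(51200 + 379560) = √430760 = 22*√890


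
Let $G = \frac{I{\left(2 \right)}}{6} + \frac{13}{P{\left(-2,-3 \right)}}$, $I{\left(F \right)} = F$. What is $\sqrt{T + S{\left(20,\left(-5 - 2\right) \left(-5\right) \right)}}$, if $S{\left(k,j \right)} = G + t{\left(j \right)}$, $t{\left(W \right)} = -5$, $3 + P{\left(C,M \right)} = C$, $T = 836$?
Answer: $\frac{\sqrt{186465}}{15} \approx 28.788$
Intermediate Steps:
$P{\left(C,M \right)} = -3 + C$
$G = - \frac{34}{15}$ ($G = \frac{2}{6} + \frac{13}{-3 - 2} = 2 \cdot \frac{1}{6} + \frac{13}{-5} = \frac{1}{3} + 13 \left(- \frac{1}{5}\right) = \frac{1}{3} - \frac{13}{5} = - \frac{34}{15} \approx -2.2667$)
$S{\left(k,j \right)} = - \frac{109}{15}$ ($S{\left(k,j \right)} = - \frac{34}{15} - 5 = - \frac{109}{15}$)
$\sqrt{T + S{\left(20,\left(-5 - 2\right) \left(-5\right) \right)}} = \sqrt{836 - \frac{109}{15}} = \sqrt{\frac{12431}{15}} = \frac{\sqrt{186465}}{15}$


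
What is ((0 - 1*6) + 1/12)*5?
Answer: -355/12 ≈ -29.583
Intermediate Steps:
((0 - 1*6) + 1/12)*5 = ((0 - 6) + 1/12)*5 = (-6 + 1/12)*5 = -71/12*5 = -355/12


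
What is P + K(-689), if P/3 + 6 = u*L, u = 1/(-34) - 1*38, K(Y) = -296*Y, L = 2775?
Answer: -3830741/34 ≈ -1.1267e+5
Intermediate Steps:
u = -1293/34 (u = 1*(-1/34) - 38 = -1/34 - 38 = -1293/34 ≈ -38.029)
P = -10764837/34 (P = -18 + 3*(-1293/34*2775) = -18 + 3*(-3588075/34) = -18 - 10764225/34 = -10764837/34 ≈ -3.1661e+5)
P + K(-689) = -10764837/34 - 296*(-689) = -10764837/34 + 203944 = -3830741/34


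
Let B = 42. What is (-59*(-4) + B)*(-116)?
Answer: -32248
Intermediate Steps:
(-59*(-4) + B)*(-116) = (-59*(-4) + 42)*(-116) = (236 + 42)*(-116) = 278*(-116) = -32248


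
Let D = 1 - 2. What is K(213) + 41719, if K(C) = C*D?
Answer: 41506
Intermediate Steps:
D = -1
K(C) = -C (K(C) = C*(-1) = -C)
K(213) + 41719 = -1*213 + 41719 = -213 + 41719 = 41506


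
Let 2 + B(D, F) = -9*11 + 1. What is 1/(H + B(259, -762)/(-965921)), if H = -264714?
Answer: -965921/255692811494 ≈ -3.7777e-6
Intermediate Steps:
B(D, F) = -100 (B(D, F) = -2 + (-9*11 + 1) = -2 + (-99 + 1) = -2 - 98 = -100)
1/(H + B(259, -762)/(-965921)) = 1/(-264714 - 100/(-965921)) = 1/(-264714 - 100*(-1/965921)) = 1/(-264714 + 100/965921) = 1/(-255692811494/965921) = -965921/255692811494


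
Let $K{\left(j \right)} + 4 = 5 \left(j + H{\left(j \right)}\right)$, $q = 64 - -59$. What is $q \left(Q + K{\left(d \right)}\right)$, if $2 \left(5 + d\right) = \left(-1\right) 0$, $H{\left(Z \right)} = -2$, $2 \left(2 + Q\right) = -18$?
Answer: $-6150$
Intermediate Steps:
$Q = -11$ ($Q = -2 + \frac{1}{2} \left(-18\right) = -2 - 9 = -11$)
$d = -5$ ($d = -5 + \frac{\left(-1\right) 0}{2} = -5 + \frac{1}{2} \cdot 0 = -5 + 0 = -5$)
$q = 123$ ($q = 64 + 59 = 123$)
$K{\left(j \right)} = -14 + 5 j$ ($K{\left(j \right)} = -4 + 5 \left(j - 2\right) = -4 + 5 \left(-2 + j\right) = -4 + \left(-10 + 5 j\right) = -14 + 5 j$)
$q \left(Q + K{\left(d \right)}\right) = 123 \left(-11 + \left(-14 + 5 \left(-5\right)\right)\right) = 123 \left(-11 - 39\right) = 123 \left(-50\right) = -6150$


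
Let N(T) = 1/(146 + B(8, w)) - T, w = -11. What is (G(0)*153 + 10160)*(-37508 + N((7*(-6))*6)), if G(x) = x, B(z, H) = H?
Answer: -10220063888/27 ≈ -3.7852e+8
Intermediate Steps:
N(T) = 1/135 - T (N(T) = 1/(146 - 11) - T = 1/135 - T)
(G(0)*153 + 10160)*(-37508 + N((7*(-6))*6)) = (0*153 + 10160)*(-37508 + (1/135 - 7*(-6)*6)) = (0 + 10160)*(-37508 + (1/135 - (-42)*6)) = 10160*(-37508 + (1/135 - 1*(-252))) = 10160*(-37508 + (1/135 + 252)) = 10160*(-37508 + 34021/135) = 10160*(-5029559/135) = -10220063888/27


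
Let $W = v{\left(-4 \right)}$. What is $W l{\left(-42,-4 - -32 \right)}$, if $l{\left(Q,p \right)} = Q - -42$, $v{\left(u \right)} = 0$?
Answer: $0$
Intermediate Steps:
$W = 0$
$l{\left(Q,p \right)} = 42 + Q$ ($l{\left(Q,p \right)} = Q + 42 = 42 + Q$)
$W l{\left(-42,-4 - -32 \right)} = 0 \left(42 - 42\right) = 0 \cdot 0 = 0$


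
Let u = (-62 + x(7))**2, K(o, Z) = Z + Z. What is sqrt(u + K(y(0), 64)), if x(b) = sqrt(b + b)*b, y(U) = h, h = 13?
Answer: sqrt(4658 - 868*sqrt(14)) ≈ 37.553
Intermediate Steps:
y(U) = 13
K(o, Z) = 2*Z
x(b) = sqrt(2)*b**(3/2) (x(b) = sqrt(2*b)*b = (sqrt(2)*sqrt(b))*b = sqrt(2)*b**(3/2))
u = (-62 + 7*sqrt(14))**2 (u = (-62 + sqrt(2)*7**(3/2))**2 = (-62 + sqrt(2)*(7*sqrt(7)))**2 = (-62 + 7*sqrt(14))**2 ≈ 1282.2)
sqrt(u + K(y(0), 64)) = sqrt((4530 - 868*sqrt(14)) + 2*64) = sqrt((4530 - 868*sqrt(14)) + 128) = sqrt(4658 - 868*sqrt(14))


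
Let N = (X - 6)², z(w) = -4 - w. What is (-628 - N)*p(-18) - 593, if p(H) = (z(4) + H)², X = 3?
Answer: -431205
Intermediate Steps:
N = 9 (N = (3 - 6)² = (-3)² = 9)
p(H) = (-8 + H)² (p(H) = ((-4 - 1*4) + H)² = ((-4 - 4) + H)² = (-8 + H)²)
(-628 - N)*p(-18) - 593 = (-628 - 1*9)*(-8 - 18)² - 593 = (-628 - 9)*(-26)² - 593 = -637*676 - 593 = -430612 - 593 = -431205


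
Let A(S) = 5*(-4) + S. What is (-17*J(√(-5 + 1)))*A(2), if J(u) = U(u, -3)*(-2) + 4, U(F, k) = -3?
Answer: 3060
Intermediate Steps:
A(S) = -20 + S
J(u) = 10 (J(u) = -3*(-2) + 4 = 6 + 4 = 10)
(-17*J(√(-5 + 1)))*A(2) = (-17*10)*(-20 + 2) = -170*(-18) = 3060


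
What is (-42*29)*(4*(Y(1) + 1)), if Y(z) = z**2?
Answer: -9744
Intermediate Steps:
(-42*29)*(4*(Y(1) + 1)) = (-42*29)*(4*(1**2 + 1)) = -4872*(1 + 1) = -4872*2 = -1218*8 = -9744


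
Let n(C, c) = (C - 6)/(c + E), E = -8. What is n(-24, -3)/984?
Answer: 5/1804 ≈ 0.0027716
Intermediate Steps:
n(C, c) = (-6 + C)/(-8 + c) (n(C, c) = (C - 6)/(c - 8) = (-6 + C)/(-8 + c))
n(-24, -3)/984 = ((-6 - 24)/(-8 - 3))/984 = (-30/(-11))*(1/984) = -1/11*(-30)*(1/984) = (30/11)*(1/984) = 5/1804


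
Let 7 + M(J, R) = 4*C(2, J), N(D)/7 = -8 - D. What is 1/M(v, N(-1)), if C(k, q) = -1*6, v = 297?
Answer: -1/31 ≈ -0.032258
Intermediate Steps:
C(k, q) = -6
N(D) = -56 - 7*D (N(D) = 7*(-8 - D) = -56 - 7*D)
M(J, R) = -31 (M(J, R) = -7 + 4*(-6) = -7 - 24 = -31)
1/M(v, N(-1)) = 1/(-31) = -1/31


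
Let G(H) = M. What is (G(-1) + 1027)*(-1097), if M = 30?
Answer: -1159529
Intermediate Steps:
G(H) = 30
(G(-1) + 1027)*(-1097) = (30 + 1027)*(-1097) = 1057*(-1097) = -1159529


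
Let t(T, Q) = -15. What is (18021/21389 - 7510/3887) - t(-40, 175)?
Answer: 1156501882/83139043 ≈ 13.910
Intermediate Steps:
(18021/21389 - 7510/3887) - t(-40, 175) = (18021/21389 - 7510/3887) - 1*(-15) = (18021*(1/21389) - 7510*1/3887) + 15 = (18021/21389 - 7510/3887) + 15 = -90583763/83139043 + 15 = 1156501882/83139043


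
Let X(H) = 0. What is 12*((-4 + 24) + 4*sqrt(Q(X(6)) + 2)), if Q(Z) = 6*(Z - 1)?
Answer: 240 + 96*I ≈ 240.0 + 96.0*I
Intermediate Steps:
Q(Z) = -6 + 6*Z (Q(Z) = 6*(-1 + Z) = -6 + 6*Z)
12*((-4 + 24) + 4*sqrt(Q(X(6)) + 2)) = 12*((-4 + 24) + 4*sqrt((-6 + 6*0) + 2)) = 12*(20 + 4*sqrt((-6 + 0) + 2)) = 12*(20 + 4*sqrt(-6 + 2)) = 12*(20 + 4*sqrt(-4)) = 12*(20 + 4*(2*I)) = 12*(20 + 8*I) = 240 + 96*I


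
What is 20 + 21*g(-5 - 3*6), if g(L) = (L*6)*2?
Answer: -5776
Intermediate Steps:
g(L) = 12*L (g(L) = (6*L)*2 = 12*L)
20 + 21*g(-5 - 3*6) = 20 + 21*(12*(-5 - 3*6)) = 20 + 21*(12*(-5 - 18)) = 20 + 21*(12*(-23)) = 20 + 21*(-276) = 20 - 5796 = -5776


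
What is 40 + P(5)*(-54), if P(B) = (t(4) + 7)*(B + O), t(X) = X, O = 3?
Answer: -4712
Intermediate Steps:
P(B) = 33 + 11*B (P(B) = (4 + 7)*(B + 3) = 11*(3 + B) = 33 + 11*B)
40 + P(5)*(-54) = 40 + (33 + 11*5)*(-54) = 40 + (33 + 55)*(-54) = 40 + 88*(-54) = 40 - 4752 = -4712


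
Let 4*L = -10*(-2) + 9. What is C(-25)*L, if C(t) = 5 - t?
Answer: 435/2 ≈ 217.50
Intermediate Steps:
L = 29/4 (L = (-10*(-2) + 9)/4 = (20 + 9)/4 = (1/4)*29 = 29/4 ≈ 7.2500)
C(-25)*L = (5 - 1*(-25))*(29/4) = (5 + 25)*(29/4) = 30*(29/4) = 435/2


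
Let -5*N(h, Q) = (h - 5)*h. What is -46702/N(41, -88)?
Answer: 116755/738 ≈ 158.20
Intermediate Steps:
N(h, Q) = -h*(-5 + h)/5 (N(h, Q) = -(h - 5)*h/5 = -(-5 + h)*h/5 = -h*(-5 + h)/5)
-46702/N(41, -88) = -46702*5/(41*(5 - 1*41)) = -46702*5/(41*(5 - 41)) = -46702/((⅕)*41*(-36)) = -46702/(-1476/5) = -46702*(-5/1476) = 116755/738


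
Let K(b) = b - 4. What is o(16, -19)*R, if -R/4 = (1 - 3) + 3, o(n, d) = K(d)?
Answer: 92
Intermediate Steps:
K(b) = -4 + b
o(n, d) = -4 + d
R = -4 (R = -4*((1 - 3) + 3) = -4*(-2 + 3) = -4*1 = -4)
o(16, -19)*R = (-4 - 19)*(-4) = -23*(-4) = 92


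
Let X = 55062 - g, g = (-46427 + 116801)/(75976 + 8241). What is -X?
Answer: -4637086080/84217 ≈ -55061.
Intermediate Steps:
g = 70374/84217 ≈ 0.83563
X = 4637086080/84217 (X = 55062 - 1*70374/84217 = 55062 - 70374/84217 = 4637086080/84217 ≈ 55061.)
-X = -1*4637086080/84217 = -4637086080/84217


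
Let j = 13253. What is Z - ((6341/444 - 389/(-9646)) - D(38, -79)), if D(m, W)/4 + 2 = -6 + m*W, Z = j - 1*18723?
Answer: -37526793121/2141412 ≈ -17524.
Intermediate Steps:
Z = -5470 (Z = 13253 - 1*18723 = 13253 - 18723 = -5470)
D(m, W) = -32 + 4*W*m (D(m, W) = -8 + 4*(-6 + m*W) = -8 + 4*(-6 + W*m) = -8 + (-24 + 4*W*m) = -32 + 4*W*m)
Z - ((6341/444 - 389/(-9646)) - D(38, -79)) = -5470 - ((6341/444 - 389/(-9646)) - (-32 + 4*(-79)*38)) = -5470 - ((6341*(1/444) - 389*(-1/9646)) - (-32 - 12008)) = -5470 - ((6341/444 + 389/9646) - 1*(-12040)) = -5470 - (30669001/2141412 + 12040) = -5470 - 1*25813269481/2141412 = -5470 - 25813269481/2141412 = -37526793121/2141412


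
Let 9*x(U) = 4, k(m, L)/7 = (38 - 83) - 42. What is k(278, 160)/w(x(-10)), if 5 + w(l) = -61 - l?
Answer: 5481/598 ≈ 9.1656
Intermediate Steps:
k(m, L) = -609 (k(m, L) = 7*((38 - 83) - 42) = 7*(-45 - 42) = 7*(-87) = -609)
x(U) = 4/9 (x(U) = (⅑)*4 = 4/9)
w(l) = -66 - l (w(l) = -5 + (-61 - l) = -66 - l)
k(278, 160)/w(x(-10)) = -609/(-66 - 1*4/9) = -609/(-66 - 4/9) = -609/(-598/9) = -609*(-9/598) = 5481/598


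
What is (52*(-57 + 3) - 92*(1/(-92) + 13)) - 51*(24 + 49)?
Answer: -7726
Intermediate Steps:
(52*(-57 + 3) - 92*(1/(-92) + 13)) - 51*(24 + 49) = (52*(-54) - 92*(-1/92 + 13)) - 51*73 = (-2808 - 92*1195/92) - 3723 = (-2808 - 1195) - 3723 = -4003 - 3723 = -7726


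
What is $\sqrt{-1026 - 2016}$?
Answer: $39 i \sqrt{2} \approx 55.154 i$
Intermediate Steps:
$\sqrt{-1026 - 2016} = \sqrt{-3042} = 39 i \sqrt{2}$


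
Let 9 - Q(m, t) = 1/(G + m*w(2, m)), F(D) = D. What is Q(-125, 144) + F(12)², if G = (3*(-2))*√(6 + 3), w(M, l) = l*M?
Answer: 4778495/31232 ≈ 153.00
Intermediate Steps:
w(M, l) = M*l
G = -18 (G = -6*√9 = -6*3 = -18)
Q(m, t) = 9 - 1/(-18 + 2*m²) (Q(m, t) = 9 - 1/(-18 + m*(2*m)) = 9 - 1/(-18 + 2*m²))
Q(-125, 144) + F(12)² = (-163 + 18*(-125)²)/(2*(-9 + (-125)²)) + 12² = (-163 + 18*15625)/(2*(-9 + 15625)) + 144 = (½)*(-163 + 281250)/15616 + 144 = (½)*(1/15616)*281087 + 144 = 281087/31232 + 144 = 4778495/31232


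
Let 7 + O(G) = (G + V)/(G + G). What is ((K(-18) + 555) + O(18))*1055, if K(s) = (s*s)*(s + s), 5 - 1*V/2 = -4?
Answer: -11726325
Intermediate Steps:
V = 18 (V = 10 - 2*(-4) = 10 + 8 = 18)
O(G) = -7 + (18 + G)/(2*G) (O(G) = -7 + (G + 18)/(G + G) = -7 + (18 + G)/((2*G)) = -7 + (18 + G)*(1/(2*G)) = -7 + (18 + G)/(2*G))
K(s) = 2*s³ (K(s) = s²*(2*s) = 2*s³)
((K(-18) + 555) + O(18))*1055 = ((2*(-18)³ + 555) + (-13/2 + 9/18))*1055 = ((2*(-5832) + 555) + (-13/2 + 9*(1/18)))*1055 = ((-11664 + 555) + (-13/2 + ½))*1055 = (-11109 - 6)*1055 = -11115*1055 = -11726325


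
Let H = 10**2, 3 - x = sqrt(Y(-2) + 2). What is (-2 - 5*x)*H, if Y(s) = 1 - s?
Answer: -1700 + 500*sqrt(5) ≈ -581.97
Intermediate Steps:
x = 3 - sqrt(5) (x = 3 - sqrt((1 - 1*(-2)) + 2) = 3 - sqrt((1 + 2) + 2) = 3 - sqrt(3 + 2) = 3 - sqrt(5) ≈ 0.76393)
H = 100
(-2 - 5*x)*H = (-2 - 5*(3 - sqrt(5)))*100 = (-2 + (-15 + 5*sqrt(5)))*100 = (-17 + 5*sqrt(5))*100 = -1700 + 500*sqrt(5)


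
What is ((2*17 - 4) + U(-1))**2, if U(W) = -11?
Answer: 361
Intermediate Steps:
((2*17 - 4) + U(-1))**2 = ((2*17 - 4) - 11)**2 = ((34 - 4) - 11)**2 = (30 - 11)**2 = 19**2 = 361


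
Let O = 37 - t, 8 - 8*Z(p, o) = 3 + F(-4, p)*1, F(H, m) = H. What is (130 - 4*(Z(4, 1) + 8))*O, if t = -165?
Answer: 18887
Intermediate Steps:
Z(p, o) = 9/8 (Z(p, o) = 1 - (3 - 4*1)/8 = 1 - (3 - 4)/8 = 1 - ⅛*(-1) = 1 + ⅛ = 9/8)
O = 202 (O = 37 - 1*(-165) = 37 + 165 = 202)
(130 - 4*(Z(4, 1) + 8))*O = (130 - 4*(9/8 + 8))*202 = (130 - 4*73/8)*202 = (130 - 73/2)*202 = (187/2)*202 = 18887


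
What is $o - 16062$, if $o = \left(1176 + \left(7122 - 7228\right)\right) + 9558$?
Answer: $-5434$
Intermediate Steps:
$o = 10628$ ($o = \left(1176 - 106\right) + 9558 = 1070 + 9558 = 10628$)
$o - 16062 = 10628 - 16062 = -5434$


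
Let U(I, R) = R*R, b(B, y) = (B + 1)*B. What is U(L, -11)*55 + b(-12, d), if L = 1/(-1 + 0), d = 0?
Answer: 6787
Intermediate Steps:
L = -1 (L = 1/(-1) = -1)
b(B, y) = B*(1 + B) (b(B, y) = (1 + B)*B = B*(1 + B))
U(I, R) = R²
U(L, -11)*55 + b(-12, d) = (-11)²*55 - 12*(1 - 12) = 121*55 - 12*(-11) = 6655 + 132 = 6787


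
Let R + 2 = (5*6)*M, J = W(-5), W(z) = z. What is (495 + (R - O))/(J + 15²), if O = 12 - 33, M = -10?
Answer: 107/110 ≈ 0.97273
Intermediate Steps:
O = -21
J = -5
R = -302 (R = -2 + (5*6)*(-10) = -2 + 30*(-10) = -2 - 300 = -302)
(495 + (R - O))/(J + 15²) = (495 + (-302 - 1*(-21)))/(-5 + 15²) = (495 + (-302 + 21))/(-5 + 225) = (495 - 281)/220 = 214*(1/220) = 107/110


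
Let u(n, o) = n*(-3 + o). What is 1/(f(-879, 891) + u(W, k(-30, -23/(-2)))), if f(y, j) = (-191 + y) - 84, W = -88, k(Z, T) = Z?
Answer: 1/1750 ≈ 0.00057143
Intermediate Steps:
f(y, j) = -275 + y
1/(f(-879, 891) + u(W, k(-30, -23/(-2)))) = 1/((-275 - 879) - 88*(-3 - 30)) = 1/(-1154 - 88*(-33)) = 1/(-1154 + 2904) = 1/1750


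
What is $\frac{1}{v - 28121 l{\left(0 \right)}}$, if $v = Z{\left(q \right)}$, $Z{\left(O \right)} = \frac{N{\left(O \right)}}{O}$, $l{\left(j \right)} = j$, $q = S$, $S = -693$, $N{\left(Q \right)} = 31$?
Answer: $- \frac{693}{31} \approx -22.355$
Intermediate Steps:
$q = -693$
$Z{\left(O \right)} = \frac{31}{O}$
$v = - \frac{31}{693}$ ($v = \frac{31}{-693} = 31 \left(- \frac{1}{693}\right) = - \frac{31}{693} \approx -0.044733$)
$\frac{1}{v - 28121 l{\left(0 \right)}} = \frac{1}{- \frac{31}{693} - 0} = \frac{1}{- \frac{31}{693} + 0} = \frac{1}{- \frac{31}{693}} = - \frac{693}{31}$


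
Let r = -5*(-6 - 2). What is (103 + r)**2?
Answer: 20449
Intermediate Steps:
r = 40 (r = -5*(-8) = 40)
(103 + r)**2 = (103 + 40)**2 = 143**2 = 20449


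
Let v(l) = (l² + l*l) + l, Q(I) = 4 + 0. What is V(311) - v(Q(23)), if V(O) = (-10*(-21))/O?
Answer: -10986/311 ≈ -35.325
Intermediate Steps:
Q(I) = 4
v(l) = l + 2*l² (v(l) = (l² + l²) + l = 2*l² + l = l + 2*l²)
V(O) = 210/O
V(311) - v(Q(23)) = 210/311 - 4*(1 + 2*4) = 210*(1/311) - 4*(1 + 8) = 210/311 - 4*9 = 210/311 - 1*36 = 210/311 - 36 = -10986/311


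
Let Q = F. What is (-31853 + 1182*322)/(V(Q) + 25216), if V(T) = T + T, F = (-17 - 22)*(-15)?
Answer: 348751/26386 ≈ 13.217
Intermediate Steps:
F = 585 (F = -39*(-15) = 585)
Q = 585
V(T) = 2*T
(-31853 + 1182*322)/(V(Q) + 25216) = (-31853 + 1182*322)/(2*585 + 25216) = (-31853 + 380604)/(1170 + 25216) = 348751/26386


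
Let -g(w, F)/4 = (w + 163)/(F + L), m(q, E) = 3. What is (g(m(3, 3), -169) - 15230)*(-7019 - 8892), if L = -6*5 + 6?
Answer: 46758069386/193 ≈ 2.4227e+8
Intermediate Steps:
L = -24 (L = -30 + 6 = -24)
g(w, F) = -4*(163 + w)/(-24 + F) (g(w, F) = -4*(w + 163)/(F - 24) = -4*(163 + w)/(-24 + F))
(g(m(3, 3), -169) - 15230)*(-7019 - 8892) = (4*(-163 - 1*3)/(-24 - 169) - 15230)*(-7019 - 8892) = (4*(-163 - 3)/(-193) - 15230)*(-15911) = (4*(-1/193)*(-166) - 15230)*(-15911) = (664/193 - 15230)*(-15911) = -2938726/193*(-15911) = 46758069386/193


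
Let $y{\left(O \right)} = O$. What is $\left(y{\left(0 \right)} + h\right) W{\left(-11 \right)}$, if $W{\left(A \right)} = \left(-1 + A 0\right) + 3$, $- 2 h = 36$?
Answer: $-36$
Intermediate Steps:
$h = -18$ ($h = \left(- \frac{1}{2}\right) 36 = -18$)
$W{\left(A \right)} = 2$ ($W{\left(A \right)} = \left(-1 + 0\right) + 3 = -1 + 3 = 2$)
$\left(y{\left(0 \right)} + h\right) W{\left(-11 \right)} = \left(0 - 18\right) 2 = \left(-18\right) 2 = -36$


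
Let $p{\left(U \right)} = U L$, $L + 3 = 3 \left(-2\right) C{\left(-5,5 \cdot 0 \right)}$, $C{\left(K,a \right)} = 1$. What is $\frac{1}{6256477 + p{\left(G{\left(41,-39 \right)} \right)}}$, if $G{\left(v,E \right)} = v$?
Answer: $\frac{1}{6256108} \approx 1.5984 \cdot 10^{-7}$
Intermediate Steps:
$L = -9$ ($L = -3 + 3 \left(-2\right) 1 = -3 - 6 = -9$)
$p{\left(U \right)} = - 9 U$ ($p{\left(U \right)} = U \left(-9\right) = - 9 U$)
$\frac{1}{6256477 + p{\left(G{\left(41,-39 \right)} \right)}} = \frac{1}{6256477 - 369} = \frac{1}{6256108}$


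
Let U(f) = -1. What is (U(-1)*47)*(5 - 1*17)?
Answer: 564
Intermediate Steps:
(U(-1)*47)*(5 - 1*17) = (-1*47)*(5 - 1*17) = -47*(5 - 17) = -47*(-12) = 564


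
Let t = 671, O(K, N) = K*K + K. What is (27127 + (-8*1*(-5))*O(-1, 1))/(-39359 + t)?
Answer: -27127/38688 ≈ -0.70117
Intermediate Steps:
O(K, N) = K + K² (O(K, N) = K² + K = K + K²)
(27127 + (-8*1*(-5))*O(-1, 1))/(-39359 + t) = (27127 + (-8*1*(-5))*(-(1 - 1)))/(-39359 + 671) = (27127 + (-8*(-5))*(-1*0))/(-38688) = (27127 + 40*0)*(-1/38688) = (27127 + 0)*(-1/38688) = 27127*(-1/38688) = -27127/38688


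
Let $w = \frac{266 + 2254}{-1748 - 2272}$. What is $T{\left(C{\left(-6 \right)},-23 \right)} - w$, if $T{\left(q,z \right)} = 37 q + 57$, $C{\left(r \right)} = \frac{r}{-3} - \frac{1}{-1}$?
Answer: $\frac{11298}{67} \approx 168.63$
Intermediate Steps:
$C{\left(r \right)} = 1 - \frac{r}{3}$ ($C{\left(r \right)} = r \left(- \frac{1}{3}\right) - -1 = - \frac{r}{3} + 1 = 1 - \frac{r}{3}$)
$w = - \frac{42}{67}$ ($w = \frac{2520}{-4020} = 2520 \left(- \frac{1}{4020}\right) = - \frac{42}{67} \approx -0.62687$)
$T{\left(q,z \right)} = 57 + 37 q$
$T{\left(C{\left(-6 \right)},-23 \right)} - w = \left(57 + 37 \left(1 - -2\right)\right) - - \frac{42}{67} = \left(57 + 37 \left(1 + 2\right)\right) + \frac{42}{67} = \left(57 + 37 \cdot 3\right) + \frac{42}{67} = \left(57 + 111\right) + \frac{42}{67} = 168 + \frac{42}{67} = \frac{11298}{67}$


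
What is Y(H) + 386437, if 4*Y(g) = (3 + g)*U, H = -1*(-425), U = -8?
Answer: 385581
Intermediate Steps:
H = 425
Y(g) = -6 - 2*g (Y(g) = ((3 + g)*(-8))/4 = (-24 - 8*g)/4 = -6 - 2*g)
Y(H) + 386437 = (-6 - 2*425) + 386437 = (-6 - 850) + 386437 = -856 + 386437 = 385581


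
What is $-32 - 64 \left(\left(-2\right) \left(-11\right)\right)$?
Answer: $-1440$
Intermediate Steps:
$-32 - 64 \left(\left(-2\right) \left(-11\right)\right) = -32 - 1408 = -1440$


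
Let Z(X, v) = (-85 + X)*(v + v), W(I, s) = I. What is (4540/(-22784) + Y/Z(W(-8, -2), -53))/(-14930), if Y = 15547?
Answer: -38683441/419168469120 ≈ -9.2286e-5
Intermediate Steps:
Z(X, v) = 2*v*(-85 + X) (Z(X, v) = (-85 + X)*(2*v) = 2*v*(-85 + X))
(4540/(-22784) + Y/Z(W(-8, -2), -53))/(-14930) = (4540/(-22784) + 15547/((2*(-53)*(-85 - 8))))/(-14930) = (4540*(-1/22784) + 15547/((2*(-53)*(-93))))*(-1/14930) = (-1135/5696 + 15547/9858)*(-1/14930) = (38683441/28075584)*(-1/14930) = -38683441/419168469120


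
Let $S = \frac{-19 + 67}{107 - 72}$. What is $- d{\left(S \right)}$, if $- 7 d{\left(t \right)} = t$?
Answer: $\frac{48}{245} \approx 0.19592$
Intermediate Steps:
$S = \frac{48}{35} \approx 1.3714$
$d{\left(t \right)} = - \frac{t}{7}$
$- d{\left(S \right)} = - \frac{\left(-1\right) 48}{7 \cdot 35} = \left(-1\right) \left(- \frac{48}{245}\right) = \frac{48}{245}$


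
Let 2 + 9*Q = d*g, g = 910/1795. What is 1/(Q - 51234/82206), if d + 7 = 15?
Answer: -4918659/1942019 ≈ -2.5328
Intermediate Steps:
d = 8 (d = -7 + 15 = 8)
g = 182/359 (g = 910*(1/1795) = 182/359 ≈ 0.50696)
Q = 82/359 (Q = -2/9 + (8*(182/359))/9 = -2/9 + (⅑)*(1456/359) = -2/9 + 1456/3231 = 82/359 ≈ 0.22841)
1/(Q - 51234/82206) = 1/(82/359 - 51234/82206) = 1/(82/359 - 51234*1/82206) = 1/(82/359 - 8539/13701) = 1/(-1942019/4918659) = -4918659/1942019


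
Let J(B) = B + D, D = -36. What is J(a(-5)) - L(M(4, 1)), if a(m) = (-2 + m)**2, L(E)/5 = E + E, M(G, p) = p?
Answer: 3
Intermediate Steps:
L(E) = 10*E (L(E) = 5*(E + E) = 5*(2*E) = 10*E)
J(B) = -36 + B (J(B) = B - 36 = -36 + B)
J(a(-5)) - L(M(4, 1)) = (-36 + (-2 - 5)**2) - 10 = (-36 + (-7)**2) - 1*10 = (-36 + 49) - 10 = 13 - 10 = 3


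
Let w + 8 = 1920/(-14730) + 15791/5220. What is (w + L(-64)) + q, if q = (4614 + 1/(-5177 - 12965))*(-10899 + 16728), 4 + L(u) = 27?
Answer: 625286556188700401/23249154420 ≈ 2.6895e+7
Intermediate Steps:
L(u) = 23 (L(u) = -4 + 27 = 23)
w = -13084859/2563020 (w = -8 + (1920/(-14730) + 15791/5220) = -8 + (1920*(-1/14730) + 15791*(1/5220)) = -8 + (-64/491 + 15791/5220) = -8 + 7419301/2563020 = -13084859/2563020 ≈ -5.1052)
q = 487929193023/18142 (q = (4614 + 1/(-18142))*5829 = (4614 - 1/18142)*5829 = (83707187/18142)*5829 = 487929193023/18142 ≈ 2.6895e+7)
(w + L(-64)) + q = (-13084859/2563020 + 23) + 487929193023/18142 = 45864601/2563020 + 487929193023/18142 = 625286556188700401/23249154420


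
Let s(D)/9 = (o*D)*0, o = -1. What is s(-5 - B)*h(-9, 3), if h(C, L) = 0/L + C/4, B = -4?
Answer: 0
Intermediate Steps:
h(C, L) = C/4 (h(C, L) = 0 + C*(¼) = 0 + C/4 = C/4)
s(D) = 0 (s(D) = 9*(-D*0) = 9*0 = 0)
s(-5 - B)*h(-9, 3) = 0*((¼)*(-9)) = 0*(-9/4) = 0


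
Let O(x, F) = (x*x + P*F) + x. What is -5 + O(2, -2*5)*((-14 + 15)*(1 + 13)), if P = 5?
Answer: -621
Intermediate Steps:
O(x, F) = x + x² + 5*F (O(x, F) = (x*x + 5*F) + x = (x² + 5*F) + x = x + x² + 5*F)
-5 + O(2, -2*5)*((-14 + 15)*(1 + 13)) = -5 + (2 + 2² + 5*(-2*5))*((-14 + 15)*(1 + 13)) = -5 + (2 + 4 + 5*(-10))*(1*14) = -5 + (2 + 4 - 50)*14 = -5 - 44*14 = -5 - 616 = -621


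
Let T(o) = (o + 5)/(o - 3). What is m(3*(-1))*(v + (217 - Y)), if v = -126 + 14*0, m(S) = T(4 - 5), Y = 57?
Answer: -34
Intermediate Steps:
T(o) = (5 + o)/(-3 + o)
m(S) = -1 (m(S) = (5 + (4 - 5))/(-3 + (4 - 5)) = (5 - 1)/(-3 - 1) = 4/(-4) = -¼*4 = -1)
v = -126 (v = -126 + 0 = -126)
m(3*(-1))*(v + (217 - Y)) = -(-126 + (217 - 1*57)) = -(-126 + (217 - 57)) = -(-126 + 160) = -1*34 = -34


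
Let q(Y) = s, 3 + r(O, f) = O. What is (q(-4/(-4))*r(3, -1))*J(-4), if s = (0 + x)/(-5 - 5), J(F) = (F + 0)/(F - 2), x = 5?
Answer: 0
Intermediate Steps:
r(O, f) = -3 + O
J(F) = F/(-2 + F)
s = -½ (s = (0 + 5)/(-5 - 5) = 5/(-10) = 5*(-⅒) = -½ ≈ -0.50000)
q(Y) = -½
(q(-4/(-4))*r(3, -1))*J(-4) = (-(-3 + 3)/2)*(-4/(-2 - 4)) = (-½*0)*(-4/(-6)) = 0*(-4*(-⅙)) = 0*(⅔) = 0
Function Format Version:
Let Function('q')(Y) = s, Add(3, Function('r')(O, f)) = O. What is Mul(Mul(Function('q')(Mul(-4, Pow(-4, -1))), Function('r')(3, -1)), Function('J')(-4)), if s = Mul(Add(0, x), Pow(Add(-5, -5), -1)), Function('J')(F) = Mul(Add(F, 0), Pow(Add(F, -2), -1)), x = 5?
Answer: 0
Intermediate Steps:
Function('r')(O, f) = Add(-3, O)
Function('J')(F) = Mul(F, Pow(Add(-2, F), -1))
s = Rational(-1, 2) (s = Mul(Add(0, 5), Pow(Add(-5, -5), -1)) = Mul(5, Pow(-10, -1)) = Mul(5, Rational(-1, 10)) = Rational(-1, 2) ≈ -0.50000)
Function('q')(Y) = Rational(-1, 2)
Mul(Mul(Function('q')(Mul(-4, Pow(-4, -1))), Function('r')(3, -1)), Function('J')(-4)) = Mul(Mul(Rational(-1, 2), Add(-3, 3)), Mul(-4, Pow(Add(-2, -4), -1))) = Mul(Mul(Rational(-1, 2), 0), Mul(-4, Pow(-6, -1))) = Mul(0, Mul(-4, Rational(-1, 6))) = Mul(0, Rational(2, 3)) = 0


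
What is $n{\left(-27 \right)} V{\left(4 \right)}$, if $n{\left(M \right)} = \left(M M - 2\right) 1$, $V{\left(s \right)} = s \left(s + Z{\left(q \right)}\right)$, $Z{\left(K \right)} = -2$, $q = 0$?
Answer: $5816$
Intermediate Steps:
$V{\left(s \right)} = s \left(-2 + s\right)$ ($V{\left(s \right)} = s \left(s - 2\right) = s \left(-2 + s\right)$)
$n{\left(M \right)} = -2 + M^{2}$ ($n{\left(M \right)} = \left(M^{2} - 2\right) 1 = \left(-2 + M^{2}\right) 1 = -2 + M^{2}$)
$n{\left(-27 \right)} V{\left(4 \right)} = \left(-2 + \left(-27\right)^{2}\right) 4 \left(-2 + 4\right) = \left(-2 + 729\right) 4 \cdot 2 = 727 \cdot 8 = 5816$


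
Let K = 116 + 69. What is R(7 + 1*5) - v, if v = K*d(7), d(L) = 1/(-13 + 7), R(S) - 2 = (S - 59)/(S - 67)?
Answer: 11117/330 ≈ 33.688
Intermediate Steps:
R(S) = 2 + (-59 + S)/(-67 + S) (R(S) = 2 + (S - 59)/(S - 67) = 2 + (-59 + S)/(-67 + S))
d(L) = -⅙ (d(L) = 1/(-6) = -⅙)
K = 185
v = -185/6 (v = 185*(-⅙) = -185/6 ≈ -30.833)
R(7 + 1*5) - v = (-193 + 3*(7 + 1*5))/(-67 + (7 + 1*5)) - 1*(-185/6) = (-193 + 3*(7 + 5))/(-67 + (7 + 5)) + 185/6 = (-193 + 3*12)/(-67 + 12) + 185/6 = (-193 + 36)/(-55) + 185/6 = -1/55*(-157) + 185/6 = 157/55 + 185/6 = 11117/330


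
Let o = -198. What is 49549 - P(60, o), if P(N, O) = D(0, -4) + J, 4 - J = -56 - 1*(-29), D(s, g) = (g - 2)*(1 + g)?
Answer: 49500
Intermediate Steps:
D(s, g) = (1 + g)*(-2 + g) (D(s, g) = (-2 + g)*(1 + g) = (1 + g)*(-2 + g))
J = 31 (J = 4 - (-56 - 1*(-29)) = 4 - (-56 + 29) = 4 - 1*(-27) = 4 + 27 = 31)
P(N, O) = 49 (P(N, O) = (-2 + (-4)**2 - 1*(-4)) + 31 = (-2 + 16 + 4) + 31 = 18 + 31 = 49)
49549 - P(60, o) = 49549 - 1*49 = 49549 - 49 = 49500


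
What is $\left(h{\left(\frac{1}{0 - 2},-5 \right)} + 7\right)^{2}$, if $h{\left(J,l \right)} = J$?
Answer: $\frac{169}{4} \approx 42.25$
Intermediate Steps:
$\left(h{\left(\frac{1}{0 - 2},-5 \right)} + 7\right)^{2} = \left(\frac{1}{0 - 2} + 7\right)^{2} = \left(\frac{1}{-2} + 7\right)^{2} = \left(- \frac{1}{2} + 7\right)^{2} = \left(\frac{13}{2}\right)^{2} = \frac{169}{4}$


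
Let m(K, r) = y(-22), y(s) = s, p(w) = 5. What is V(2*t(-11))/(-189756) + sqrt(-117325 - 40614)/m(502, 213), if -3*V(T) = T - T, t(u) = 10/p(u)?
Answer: -I*sqrt(157939)/22 ≈ -18.064*I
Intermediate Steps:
m(K, r) = -22
t(u) = 2 (t(u) = 10/5 = 10*(1/5) = 2)
V(T) = 0 (V(T) = -(T - T)/3 = -1/3*0 = 0)
V(2*t(-11))/(-189756) + sqrt(-117325 - 40614)/m(502, 213) = 0/(-189756) + sqrt(-117325 - 40614)/(-22) = 0*(-1/189756) + sqrt(-157939)*(-1/22) = 0 + (I*sqrt(157939))*(-1/22) = 0 - I*sqrt(157939)/22 = -I*sqrt(157939)/22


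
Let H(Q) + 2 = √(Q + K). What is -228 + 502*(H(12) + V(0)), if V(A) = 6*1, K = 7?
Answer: 1780 + 502*√19 ≈ 3968.2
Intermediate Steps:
H(Q) = -2 + √(7 + Q) (H(Q) = -2 + √(Q + 7) = -2 + √(7 + Q))
V(A) = 6
-228 + 502*(H(12) + V(0)) = -228 + 502*((-2 + √(7 + 12)) + 6) = -228 + 502*((-2 + √19) + 6) = -228 + 502*(4 + √19) = -228 + (2008 + 502*√19) = 1780 + 502*√19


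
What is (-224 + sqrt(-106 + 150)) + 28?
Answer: -196 + 2*sqrt(11) ≈ -189.37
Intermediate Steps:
(-224 + sqrt(-106 + 150)) + 28 = (-224 + sqrt(44)) + 28 = (-224 + 2*sqrt(11)) + 28 = -196 + 2*sqrt(11)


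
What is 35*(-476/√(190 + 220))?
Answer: -1666*√410/41 ≈ -822.78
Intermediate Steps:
35*(-476/√(190 + 220)) = 35*(-476*√410/410) = 35*(-238*√410/205) = -1666*√410/41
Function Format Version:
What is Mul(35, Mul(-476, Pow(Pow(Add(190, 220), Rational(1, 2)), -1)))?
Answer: Mul(Rational(-1666, 41), Pow(410, Rational(1, 2))) ≈ -822.78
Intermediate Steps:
Mul(35, Mul(-476, Pow(Pow(Add(190, 220), Rational(1, 2)), -1))) = Mul(35, Mul(-476, Pow(Pow(410, Rational(1, 2)), -1))) = Mul(35, Mul(-476, Mul(Rational(1, 410), Pow(410, Rational(1, 2))))) = Mul(35, Mul(Rational(-238, 205), Pow(410, Rational(1, 2)))) = Mul(Rational(-1666, 41), Pow(410, Rational(1, 2)))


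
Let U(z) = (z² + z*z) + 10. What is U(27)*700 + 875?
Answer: 1028475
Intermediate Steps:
U(z) = 10 + 2*z² (U(z) = (z² + z²) + 10 = 2*z² + 10 = 10 + 2*z²)
U(27)*700 + 875 = (10 + 2*27²)*700 + 875 = (10 + 2*729)*700 + 875 = (10 + 1458)*700 + 875 = 1468*700 + 875 = 1027600 + 875 = 1028475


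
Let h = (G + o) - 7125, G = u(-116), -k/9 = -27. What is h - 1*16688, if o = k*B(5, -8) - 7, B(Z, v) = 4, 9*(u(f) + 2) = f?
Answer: -205766/9 ≈ -22863.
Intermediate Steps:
u(f) = -2 + f/9
k = 243 (k = -9*(-27) = 243)
o = 965 (o = 243*4 - 7 = 972 - 7 = 965)
G = -134/9 (G = -2 + (1/9)*(-116) = -2 - 116/9 = -134/9 ≈ -14.889)
h = -55574/9 (h = (-134/9 + 965) - 7125 = 8551/9 - 7125 = -55574/9 ≈ -6174.9)
h - 1*16688 = -55574/9 - 1*16688 = -55574/9 - 16688 = -205766/9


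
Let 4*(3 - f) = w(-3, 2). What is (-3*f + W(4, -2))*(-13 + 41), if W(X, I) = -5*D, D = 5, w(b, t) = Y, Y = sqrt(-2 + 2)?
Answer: -952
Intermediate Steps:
Y = 0 (Y = sqrt(0) = 0)
w(b, t) = 0
W(X, I) = -25 (W(X, I) = -5*5 = -25)
f = 3 (f = 3 - 1/4*0 = 3 + 0 = 3)
(-3*f + W(4, -2))*(-13 + 41) = (-3*3 - 25)*(-13 + 41) = (-9 - 25)*28 = -34*28 = -952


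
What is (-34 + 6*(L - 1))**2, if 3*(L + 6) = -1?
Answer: 6084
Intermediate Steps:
L = -19/3 (L = -6 + (1/3)*(-1) = -6 - 1/3 = -19/3 ≈ -6.3333)
(-34 + 6*(L - 1))**2 = (-34 + 6*(-19/3 - 1))**2 = (-34 + 6*(-22/3))**2 = (-34 - 44)**2 = (-78)**2 = 6084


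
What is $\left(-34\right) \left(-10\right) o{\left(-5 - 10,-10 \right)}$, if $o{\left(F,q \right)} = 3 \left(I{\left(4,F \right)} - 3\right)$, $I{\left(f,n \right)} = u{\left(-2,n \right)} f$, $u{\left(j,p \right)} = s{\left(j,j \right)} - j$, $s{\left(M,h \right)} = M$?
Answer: $-3060$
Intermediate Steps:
$u{\left(j,p \right)} = 0$ ($u{\left(j,p \right)} = j - j = 0$)
$I{\left(f,n \right)} = 0$ ($I{\left(f,n \right)} = 0 f = 0$)
$o{\left(F,q \right)} = -9$ ($o{\left(F,q \right)} = 3 \left(0 - 3\right) = 3 \left(-3\right) = -9$)
$\left(-34\right) \left(-10\right) o{\left(-5 - 10,-10 \right)} = \left(-34\right) \left(-10\right) \left(-9\right) = 340 \left(-9\right) = -3060$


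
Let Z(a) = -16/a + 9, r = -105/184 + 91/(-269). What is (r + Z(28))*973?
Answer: 362142399/49496 ≈ 7316.6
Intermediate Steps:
r = -44989/49496 (r = -105*1/184 + 91*(-1/269) = -105/184 - 91/269 = -44989/49496 ≈ -0.90894)
Z(a) = 9 - 16/a
(r + Z(28))*973 = (-44989/49496 + (9 - 16/28))*973 = (-44989/49496 + (9 - 16*1/28))*973 = (-44989/49496 + (9 - 4/7))*973 = (-44989/49496 + 59/7)*973 = (2605341/346472)*973 = 362142399/49496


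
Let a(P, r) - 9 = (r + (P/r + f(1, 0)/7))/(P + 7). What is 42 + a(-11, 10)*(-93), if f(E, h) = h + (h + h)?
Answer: -23523/40 ≈ -588.08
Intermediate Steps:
f(E, h) = 3*h (f(E, h) = h + 2*h = 3*h)
a(P, r) = 9 + (r + P/r)/(7 + P) (a(P, r) = 9 + (r + (P/r + (3*0)/7))/(P + 7) = 9 + (r + (P/r + 0*(1/7)))/(7 + P) = 9 + (r + (P/r + 0))/(7 + P) = 9 + (r + P/r)/(7 + P))
42 + a(-11, 10)*(-93) = 42 + ((-11 + 10**2 + 63*10 + 9*(-11)*10)/(10*(7 - 11)))*(-93) = 42 + ((1/10)*(-11 + 100 + 630 - 990)/(-4))*(-93) = 42 + ((1/10)*(-1/4)*(-271))*(-93) = 42 + (271/40)*(-93) = 42 - 25203/40 = -23523/40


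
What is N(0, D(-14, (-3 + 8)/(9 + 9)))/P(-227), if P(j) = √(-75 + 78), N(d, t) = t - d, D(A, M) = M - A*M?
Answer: 25*√3/18 ≈ 2.4056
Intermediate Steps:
D(A, M) = M - A*M
P(j) = √3
N(0, D(-14, (-3 + 8)/(9 + 9)))/P(-227) = (((-3 + 8)/(9 + 9))*(1 - 1*(-14)) - 1*0)/(√3) = ((5/18)*(1 + 14) + 0)*(√3/3) = ((5*(1/18))*15 + 0)*(√3/3) = ((5/18)*15 + 0)*(√3/3) = (25/6 + 0)*(√3/3) = 25*(√3/3)/6 = 25*√3/18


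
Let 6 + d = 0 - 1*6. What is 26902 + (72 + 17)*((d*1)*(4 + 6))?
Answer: 16222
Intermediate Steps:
d = -12 (d = -6 + (0 - 1*6) = -6 + (0 - 6) = -6 - 6 = -12)
26902 + (72 + 17)*((d*1)*(4 + 6)) = 26902 + (72 + 17)*((-12*1)*(4 + 6)) = 26902 + 89*(-12*10) = 26902 + 89*(-120) = 26902 - 10680 = 16222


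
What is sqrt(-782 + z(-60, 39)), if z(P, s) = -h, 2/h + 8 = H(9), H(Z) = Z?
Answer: 28*I ≈ 28.0*I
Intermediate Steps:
h = 2 (h = 2/(-8 + 9) = 2/1 = 2*1 = 2)
z(P, s) = -2 (z(P, s) = -1*2 = -2)
sqrt(-782 + z(-60, 39)) = sqrt(-782 - 2) = sqrt(-784) = 28*I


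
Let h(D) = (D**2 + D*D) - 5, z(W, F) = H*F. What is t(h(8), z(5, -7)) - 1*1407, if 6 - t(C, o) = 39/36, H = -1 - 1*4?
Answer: -16825/12 ≈ -1402.1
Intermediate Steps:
H = -5 (H = -1 - 4 = -5)
z(W, F) = -5*F
h(D) = -5 + 2*D**2 (h(D) = (D**2 + D**2) - 5 = 2*D**2 - 5 = -5 + 2*D**2)
t(C, o) = 59/12 (t(C, o) = 6 - 39/36 = 6 - 1*13/12 = 6 - 13/12 = 59/12)
t(h(8), z(5, -7)) - 1*1407 = 59/12 - 1*1407 = 59/12 - 1407 = -16825/12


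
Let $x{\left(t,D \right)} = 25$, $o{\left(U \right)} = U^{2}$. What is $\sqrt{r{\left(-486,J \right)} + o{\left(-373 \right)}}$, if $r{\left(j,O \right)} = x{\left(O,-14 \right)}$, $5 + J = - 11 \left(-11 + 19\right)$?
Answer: $\sqrt{139154} \approx 373.03$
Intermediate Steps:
$J = -93$ ($J = -5 - 11 \left(-11 + 19\right) = -5 - 88 = -93$)
$r{\left(j,O \right)} = 25$
$\sqrt{r{\left(-486,J \right)} + o{\left(-373 \right)}} = \sqrt{25 + \left(-373\right)^{2}} = \sqrt{25 + 139129} = \sqrt{139154}$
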